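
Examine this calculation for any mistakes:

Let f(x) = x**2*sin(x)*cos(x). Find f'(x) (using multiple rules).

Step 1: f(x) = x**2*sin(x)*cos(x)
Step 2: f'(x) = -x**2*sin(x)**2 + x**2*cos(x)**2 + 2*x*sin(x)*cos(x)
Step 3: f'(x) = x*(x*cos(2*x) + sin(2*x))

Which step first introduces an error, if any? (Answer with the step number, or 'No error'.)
No error

All steps in this derivation are correct.
The final answer f'(x) = x*(x*cos(2*x) + sin(2*x)) is valid.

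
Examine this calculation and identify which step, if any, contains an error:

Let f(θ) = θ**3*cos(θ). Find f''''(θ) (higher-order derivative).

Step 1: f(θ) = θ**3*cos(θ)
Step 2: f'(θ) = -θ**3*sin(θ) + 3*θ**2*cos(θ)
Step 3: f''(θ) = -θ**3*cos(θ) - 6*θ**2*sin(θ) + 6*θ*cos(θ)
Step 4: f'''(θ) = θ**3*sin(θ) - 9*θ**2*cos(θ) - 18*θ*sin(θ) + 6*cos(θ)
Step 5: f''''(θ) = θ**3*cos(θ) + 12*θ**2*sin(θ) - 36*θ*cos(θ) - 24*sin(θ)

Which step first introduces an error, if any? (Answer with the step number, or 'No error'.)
No error

All steps in this derivation are correct.
The final answer f''''(θ) = θ**3*cos(θ) + 12*θ**2*sin(θ) - 36*θ*cos(θ) - 24*sin(θ) is valid.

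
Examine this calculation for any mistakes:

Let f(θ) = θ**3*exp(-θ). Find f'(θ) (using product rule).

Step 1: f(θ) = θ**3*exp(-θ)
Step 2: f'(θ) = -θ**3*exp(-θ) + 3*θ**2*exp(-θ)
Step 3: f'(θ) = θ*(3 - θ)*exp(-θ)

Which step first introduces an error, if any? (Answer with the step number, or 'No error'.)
Step 3

Step 3 is incorrect due to a wrong exponent.
The step shows: θ*(3 - θ)*exp(-θ)
The correct value should be: θ**2*(3 - θ)*exp(-θ)

Explanation: The exponent 2 on θ was incorrectly written as 1: the term θ**2*(3 - θ)*exp(-θ) was incorrectly written as θ*(3 - θ)*exp(-θ)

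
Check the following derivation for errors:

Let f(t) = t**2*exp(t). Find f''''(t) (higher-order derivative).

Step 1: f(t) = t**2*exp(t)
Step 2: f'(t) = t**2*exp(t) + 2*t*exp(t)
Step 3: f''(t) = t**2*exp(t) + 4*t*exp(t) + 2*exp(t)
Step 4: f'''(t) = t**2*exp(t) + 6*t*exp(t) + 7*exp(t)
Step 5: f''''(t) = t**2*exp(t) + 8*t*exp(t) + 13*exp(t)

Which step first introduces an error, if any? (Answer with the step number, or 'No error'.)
Step 4

Step 4 is incorrect due to a wrong coefficient.
The step shows: t**2*exp(t) + 6*t*exp(t) + 7*exp(t)
The correct value should be: t**2*exp(t) + 6*t*exp(t) + 6*exp(t)

Explanation: The coefficient 6 was incorrectly written as 7: the term 6*exp(t) was incorrectly written as 7*exp(t)
The later steps are derived from this incorrect expression, so the error originates in Step 4.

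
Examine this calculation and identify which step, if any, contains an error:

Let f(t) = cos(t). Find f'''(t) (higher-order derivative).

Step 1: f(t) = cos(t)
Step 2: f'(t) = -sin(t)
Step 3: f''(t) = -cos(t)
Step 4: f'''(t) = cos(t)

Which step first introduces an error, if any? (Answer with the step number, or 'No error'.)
Step 4

Step 4 is incorrect due to a wrong trig function.
The step shows: cos(t)
The correct value should be: sin(t)

Explanation: sin(t) was incorrectly written as cos(t): the term sin(t) was incorrectly written as cos(t)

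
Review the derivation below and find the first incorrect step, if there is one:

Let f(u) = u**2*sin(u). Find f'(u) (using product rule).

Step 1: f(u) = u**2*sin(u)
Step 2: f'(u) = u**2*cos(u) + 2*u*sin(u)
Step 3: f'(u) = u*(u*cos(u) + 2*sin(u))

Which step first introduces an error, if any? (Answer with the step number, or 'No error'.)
No error

All steps in this derivation are correct.
The final answer f'(u) = u*(u*cos(u) + 2*sin(u)) is valid.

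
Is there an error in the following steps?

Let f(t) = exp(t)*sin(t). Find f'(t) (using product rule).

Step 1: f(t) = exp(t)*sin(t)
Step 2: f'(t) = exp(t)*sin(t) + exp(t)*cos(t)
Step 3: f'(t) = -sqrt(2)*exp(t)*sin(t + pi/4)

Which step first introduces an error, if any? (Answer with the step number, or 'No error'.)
Step 3

Step 3 is incorrect due to a sign flip.
The step shows: -sqrt(2)*exp(t)*sin(t + pi/4)
The correct value should be: sqrt(2)*exp(t)*sin(t + pi/4)

Explanation: The sign of the whole expression was flipped: the term sqrt(2)*exp(t)*sin(t + pi/4) was incorrectly written as -sqrt(2)*exp(t)*sin(t + pi/4)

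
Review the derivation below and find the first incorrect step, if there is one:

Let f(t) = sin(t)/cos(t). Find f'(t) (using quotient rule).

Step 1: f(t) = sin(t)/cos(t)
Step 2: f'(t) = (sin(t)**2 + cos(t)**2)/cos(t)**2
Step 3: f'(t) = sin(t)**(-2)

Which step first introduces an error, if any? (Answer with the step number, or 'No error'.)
Step 3

Step 3 is incorrect due to a wrong trig function.
The step shows: sin(t)**(-2)
The correct value should be: cos(t)**(-2)

Explanation: cos(t) was incorrectly written as sin(t): the term cos(t)**(-2) was incorrectly written as sin(t)**(-2)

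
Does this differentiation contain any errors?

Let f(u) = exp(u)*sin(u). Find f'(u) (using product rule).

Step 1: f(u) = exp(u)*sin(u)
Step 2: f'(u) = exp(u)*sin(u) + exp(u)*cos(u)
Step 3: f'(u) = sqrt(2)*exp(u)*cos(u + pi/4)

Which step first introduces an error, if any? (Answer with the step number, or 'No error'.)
Step 3

Step 3 is incorrect due to a wrong trig function.
The step shows: sqrt(2)*exp(u)*cos(u + pi/4)
The correct value should be: sqrt(2)*exp(u)*sin(u + pi/4)

Explanation: sin(u + pi/4) was incorrectly written as cos(u + pi/4): the term sqrt(2)*exp(u)*sin(u + pi/4) was incorrectly written as sqrt(2)*exp(u)*cos(u + pi/4)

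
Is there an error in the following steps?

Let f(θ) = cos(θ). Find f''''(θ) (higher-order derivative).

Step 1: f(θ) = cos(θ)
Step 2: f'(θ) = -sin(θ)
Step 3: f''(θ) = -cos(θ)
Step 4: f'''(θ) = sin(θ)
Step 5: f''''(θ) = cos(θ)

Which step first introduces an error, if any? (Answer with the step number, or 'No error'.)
No error

All steps in this derivation are correct.
The final answer f''''(θ) = cos(θ) is valid.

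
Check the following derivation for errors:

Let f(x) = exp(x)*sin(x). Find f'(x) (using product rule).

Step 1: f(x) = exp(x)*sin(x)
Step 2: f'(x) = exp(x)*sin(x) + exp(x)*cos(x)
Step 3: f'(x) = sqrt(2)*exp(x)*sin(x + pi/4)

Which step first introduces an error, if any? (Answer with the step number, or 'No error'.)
No error

All steps in this derivation are correct.
The final answer f'(x) = sqrt(2)*exp(x)*sin(x + pi/4) is valid.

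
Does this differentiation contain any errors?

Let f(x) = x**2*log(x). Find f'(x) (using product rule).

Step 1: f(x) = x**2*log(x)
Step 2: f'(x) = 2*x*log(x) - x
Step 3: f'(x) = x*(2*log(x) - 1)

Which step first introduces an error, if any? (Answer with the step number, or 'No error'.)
Step 2

Step 2 is incorrect due to a sign flip.
The step shows: 2*x*log(x) - x
The correct value should be: 2*x*log(x) + x

Explanation: The sign of one term was flipped: the term x was incorrectly written as -x
The later steps are derived from this incorrect expression, so the error originates in Step 2.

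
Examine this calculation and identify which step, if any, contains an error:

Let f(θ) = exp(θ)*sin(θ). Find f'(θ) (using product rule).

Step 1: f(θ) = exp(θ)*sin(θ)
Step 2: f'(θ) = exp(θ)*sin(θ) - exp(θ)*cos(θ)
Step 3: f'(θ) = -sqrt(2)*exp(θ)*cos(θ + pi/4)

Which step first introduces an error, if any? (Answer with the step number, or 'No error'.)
Step 2

Step 2 is incorrect due to a sign flip.
The step shows: exp(θ)*sin(θ) - exp(θ)*cos(θ)
The correct value should be: exp(θ)*sin(θ) + exp(θ)*cos(θ)

Explanation: The sign of one term was flipped: the term exp(θ)*cos(θ) was incorrectly written as -exp(θ)*cos(θ)
The later steps are derived from this incorrect expression, so the error originates in Step 2.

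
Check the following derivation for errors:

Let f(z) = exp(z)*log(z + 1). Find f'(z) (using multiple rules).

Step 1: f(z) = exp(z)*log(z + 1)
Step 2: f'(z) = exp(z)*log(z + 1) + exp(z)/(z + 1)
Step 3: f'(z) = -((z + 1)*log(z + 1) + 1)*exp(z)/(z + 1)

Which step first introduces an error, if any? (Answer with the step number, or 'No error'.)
Step 3

Step 3 is incorrect due to a sign flip.
The step shows: -((z + 1)*log(z + 1) + 1)*exp(z)/(z + 1)
The correct value should be: ((z + 1)*log(z + 1) + 1)*exp(z)/(z + 1)

Explanation: The sign of the whole expression was flipped: the term ((z + 1)*log(z + 1) + 1)*exp(z)/(z + 1) was incorrectly written as -((z + 1)*log(z + 1) + 1)*exp(z)/(z + 1)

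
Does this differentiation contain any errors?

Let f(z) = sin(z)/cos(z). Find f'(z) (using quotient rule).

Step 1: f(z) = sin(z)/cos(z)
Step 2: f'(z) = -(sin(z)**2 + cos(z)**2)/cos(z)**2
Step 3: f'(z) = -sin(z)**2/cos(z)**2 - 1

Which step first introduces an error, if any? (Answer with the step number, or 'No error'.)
Step 2

Step 2 is incorrect due to a sign flip.
The step shows: -(sin(z)**2 + cos(z)**2)/cos(z)**2
The correct value should be: (sin(z)**2 + cos(z)**2)/cos(z)**2

Explanation: The sign of the whole expression was flipped: the term (sin(z)**2 + cos(z)**2)/cos(z)**2 was incorrectly written as -(sin(z)**2 + cos(z)**2)/cos(z)**2
The later steps are derived from this incorrect expression, so the error originates in Step 2.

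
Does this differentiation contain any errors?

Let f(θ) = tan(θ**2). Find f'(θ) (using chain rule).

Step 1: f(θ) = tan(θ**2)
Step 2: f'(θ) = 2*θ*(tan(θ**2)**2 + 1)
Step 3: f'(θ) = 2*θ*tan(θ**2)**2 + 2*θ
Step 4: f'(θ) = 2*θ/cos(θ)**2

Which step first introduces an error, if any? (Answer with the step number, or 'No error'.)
Step 4

Step 4 is incorrect due to a wrong exponent.
The step shows: 2*θ/cos(θ)**2
The correct value should be: 2*θ/cos(θ**2)**2

Explanation: The exponent 2 on θ was incorrectly written as 1: the term 2*θ/cos(θ**2)**2 was incorrectly written as 2*θ/cos(θ)**2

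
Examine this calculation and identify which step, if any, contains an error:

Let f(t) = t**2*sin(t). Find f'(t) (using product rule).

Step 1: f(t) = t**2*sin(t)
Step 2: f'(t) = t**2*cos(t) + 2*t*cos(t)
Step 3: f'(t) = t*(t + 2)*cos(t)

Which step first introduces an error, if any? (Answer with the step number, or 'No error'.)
Step 2

Step 2 is incorrect due to a wrong trig function.
The step shows: t**2*cos(t) + 2*t*cos(t)
The correct value should be: t**2*cos(t) + 2*t*sin(t)

Explanation: sin(t) was incorrectly written as cos(t): the term 2*t*sin(t) was incorrectly written as 2*t*cos(t)
The later steps are derived from this incorrect expression, so the error originates in Step 2.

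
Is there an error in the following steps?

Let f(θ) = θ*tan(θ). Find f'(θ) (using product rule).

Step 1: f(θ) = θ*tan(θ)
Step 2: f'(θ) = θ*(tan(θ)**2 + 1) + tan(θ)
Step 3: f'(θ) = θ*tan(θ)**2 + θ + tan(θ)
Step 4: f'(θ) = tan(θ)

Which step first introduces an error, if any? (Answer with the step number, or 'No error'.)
Step 4

Step 4 is incorrect due to a dropped term.
The step shows: tan(θ)
The correct value should be: θ/cos(θ)**2 + tan(θ)

Explanation: A term was dropped: the term θ/cos(θ)**2 was incorrectly omitted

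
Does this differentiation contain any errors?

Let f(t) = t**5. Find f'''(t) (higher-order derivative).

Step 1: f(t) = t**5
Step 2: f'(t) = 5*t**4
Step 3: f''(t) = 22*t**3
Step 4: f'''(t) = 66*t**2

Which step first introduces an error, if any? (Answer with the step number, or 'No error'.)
Step 3

Step 3 is incorrect due to a wrong coefficient.
The step shows: 22*t**3
The correct value should be: 20*t**3

Explanation: The coefficient 20 was incorrectly written as 22: the term 20*t**3 was incorrectly written as 22*t**3
The later steps are derived from this incorrect expression, so the error originates in Step 3.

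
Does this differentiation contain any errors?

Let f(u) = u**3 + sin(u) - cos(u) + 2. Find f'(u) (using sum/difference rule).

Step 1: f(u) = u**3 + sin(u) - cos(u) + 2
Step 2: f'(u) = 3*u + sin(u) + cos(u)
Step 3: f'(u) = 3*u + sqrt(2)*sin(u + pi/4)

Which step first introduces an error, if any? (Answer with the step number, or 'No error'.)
Step 2

Step 2 is incorrect due to a wrong exponent.
The step shows: 3*u + sin(u) + cos(u)
The correct value should be: 3*u**2 + sin(u) + cos(u)

Explanation: The exponent 2 on u was incorrectly written as 1: the term 3*u**2 was incorrectly written as 3*u
The later steps are derived from this incorrect expression, so the error originates in Step 2.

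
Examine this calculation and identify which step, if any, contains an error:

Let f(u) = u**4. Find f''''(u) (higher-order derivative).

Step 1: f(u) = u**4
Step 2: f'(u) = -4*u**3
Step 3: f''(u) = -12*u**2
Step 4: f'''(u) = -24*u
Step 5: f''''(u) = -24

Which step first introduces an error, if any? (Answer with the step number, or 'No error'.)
Step 2

Step 2 is incorrect due to a sign flip.
The step shows: -4*u**3
The correct value should be: 4*u**3

Explanation: The sign of the whole expression was flipped: the term 4*u**3 was incorrectly written as -4*u**3
The later steps are derived from this incorrect expression, so the error originates in Step 2.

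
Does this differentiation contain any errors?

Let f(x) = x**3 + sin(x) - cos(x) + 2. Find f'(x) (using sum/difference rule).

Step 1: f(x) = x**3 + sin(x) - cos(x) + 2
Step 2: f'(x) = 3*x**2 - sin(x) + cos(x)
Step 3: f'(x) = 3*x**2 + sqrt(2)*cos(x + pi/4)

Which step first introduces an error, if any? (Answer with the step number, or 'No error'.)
Step 2

Step 2 is incorrect due to a sign flip.
The step shows: 3*x**2 - sin(x) + cos(x)
The correct value should be: 3*x**2 + sin(x) + cos(x)

Explanation: The sign of one term was flipped: the term sin(x) was incorrectly written as -sin(x)
The later steps are derived from this incorrect expression, so the error originates in Step 2.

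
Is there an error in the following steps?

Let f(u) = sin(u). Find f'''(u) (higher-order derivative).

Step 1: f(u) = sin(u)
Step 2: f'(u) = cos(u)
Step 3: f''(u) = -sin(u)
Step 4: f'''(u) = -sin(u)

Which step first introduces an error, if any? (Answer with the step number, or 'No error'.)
Step 4

Step 4 is incorrect due to a wrong trig function.
The step shows: -sin(u)
The correct value should be: -cos(u)

Explanation: cos(u) was incorrectly written as sin(u): the term -cos(u) was incorrectly written as -sin(u)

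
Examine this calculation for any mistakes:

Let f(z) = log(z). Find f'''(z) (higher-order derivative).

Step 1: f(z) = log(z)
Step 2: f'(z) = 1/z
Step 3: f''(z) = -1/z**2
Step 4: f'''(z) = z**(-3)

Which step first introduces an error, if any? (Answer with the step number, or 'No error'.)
Step 4

Step 4 is incorrect due to a wrong coefficient.
The step shows: z**(-3)
The correct value should be: 2/z**3

Explanation: The coefficient 2 was incorrectly written as 1: the term 2/z**3 was incorrectly written as z**(-3)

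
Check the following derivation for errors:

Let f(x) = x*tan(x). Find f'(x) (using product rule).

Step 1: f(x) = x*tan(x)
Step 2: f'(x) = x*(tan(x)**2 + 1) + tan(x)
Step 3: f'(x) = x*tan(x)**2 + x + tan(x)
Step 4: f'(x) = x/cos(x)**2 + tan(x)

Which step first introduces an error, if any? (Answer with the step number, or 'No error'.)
No error

All steps in this derivation are correct.
The final answer f'(x) = x/cos(x)**2 + tan(x) is valid.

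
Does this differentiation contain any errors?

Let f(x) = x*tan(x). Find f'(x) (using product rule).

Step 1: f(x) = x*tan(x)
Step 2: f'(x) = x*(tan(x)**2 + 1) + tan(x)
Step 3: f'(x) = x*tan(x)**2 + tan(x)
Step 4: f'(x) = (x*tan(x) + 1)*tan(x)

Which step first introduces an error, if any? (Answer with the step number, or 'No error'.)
Step 3

Step 3 is incorrect due to a dropped term.
The step shows: x*tan(x)**2 + tan(x)
The correct value should be: x*tan(x)**2 + x + tan(x)

Explanation: A term was dropped: the term x was incorrectly omitted
The later steps are derived from this incorrect expression, so the error originates in Step 3.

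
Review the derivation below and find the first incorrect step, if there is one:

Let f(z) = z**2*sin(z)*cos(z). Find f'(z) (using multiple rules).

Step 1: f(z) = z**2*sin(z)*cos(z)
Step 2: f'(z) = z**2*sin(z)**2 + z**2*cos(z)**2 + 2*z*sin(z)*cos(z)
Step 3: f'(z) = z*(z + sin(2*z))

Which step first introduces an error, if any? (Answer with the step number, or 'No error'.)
Step 2

Step 2 is incorrect due to a sign flip.
The step shows: z**2*sin(z)**2 + z**2*cos(z)**2 + 2*z*sin(z)*cos(z)
The correct value should be: -z**2*sin(z)**2 + z**2*cos(z)**2 + 2*z*sin(z)*cos(z)

Explanation: The sign of one term was flipped: the term -z**2*sin(z)**2 was incorrectly written as z**2*sin(z)**2
The later steps are derived from this incorrect expression, so the error originates in Step 2.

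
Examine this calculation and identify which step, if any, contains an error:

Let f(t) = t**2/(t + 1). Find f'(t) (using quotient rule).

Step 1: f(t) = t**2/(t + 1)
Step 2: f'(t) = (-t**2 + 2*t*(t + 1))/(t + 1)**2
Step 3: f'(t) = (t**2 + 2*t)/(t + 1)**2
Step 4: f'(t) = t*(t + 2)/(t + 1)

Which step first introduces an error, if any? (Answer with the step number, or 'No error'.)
Step 4

Step 4 is incorrect due to a wrong exponent.
The step shows: t*(t + 2)/(t + 1)
The correct value should be: t*(t + 2)/(t + 1)**2

Explanation: The exponent -2 on t + 1 was incorrectly written as -1: the term t*(t + 2)/(t + 1)**2 was incorrectly written as t*(t + 2)/(t + 1)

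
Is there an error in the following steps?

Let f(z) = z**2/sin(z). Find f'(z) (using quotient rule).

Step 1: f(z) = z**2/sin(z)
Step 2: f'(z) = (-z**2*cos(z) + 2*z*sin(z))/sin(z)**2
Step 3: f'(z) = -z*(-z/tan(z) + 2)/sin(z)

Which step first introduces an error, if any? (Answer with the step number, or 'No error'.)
Step 3

Step 3 is incorrect due to a sign flip.
The step shows: -z*(-z/tan(z) + 2)/sin(z)
The correct value should be: z*(-z/tan(z) + 2)/sin(z)

Explanation: The sign of the whole expression was flipped: the term z*(-z/tan(z) + 2)/sin(z) was incorrectly written as -z*(-z/tan(z) + 2)/sin(z)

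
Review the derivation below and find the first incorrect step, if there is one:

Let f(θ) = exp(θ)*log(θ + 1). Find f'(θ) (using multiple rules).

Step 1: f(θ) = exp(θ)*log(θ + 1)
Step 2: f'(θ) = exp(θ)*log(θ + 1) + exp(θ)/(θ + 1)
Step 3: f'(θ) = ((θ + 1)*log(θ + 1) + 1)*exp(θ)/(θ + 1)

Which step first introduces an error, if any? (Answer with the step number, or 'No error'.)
No error

All steps in this derivation are correct.
The final answer f'(θ) = ((θ + 1)*log(θ + 1) + 1)*exp(θ)/(θ + 1) is valid.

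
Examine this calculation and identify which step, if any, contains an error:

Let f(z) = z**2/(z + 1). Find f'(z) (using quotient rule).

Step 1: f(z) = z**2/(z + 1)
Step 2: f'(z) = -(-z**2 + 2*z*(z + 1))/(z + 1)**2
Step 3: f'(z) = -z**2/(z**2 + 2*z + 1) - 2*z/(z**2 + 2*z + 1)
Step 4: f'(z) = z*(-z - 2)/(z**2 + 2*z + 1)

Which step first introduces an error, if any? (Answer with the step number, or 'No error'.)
Step 2

Step 2 is incorrect due to a sign flip.
The step shows: -(-z**2 + 2*z*(z + 1))/(z + 1)**2
The correct value should be: (-z**2 + 2*z*(z + 1))/(z + 1)**2

Explanation: The sign of the whole expression was flipped: the term (-z**2 + 2*z*(z + 1))/(z + 1)**2 was incorrectly written as -(-z**2 + 2*z*(z + 1))/(z + 1)**2
The later steps are derived from this incorrect expression, so the error originates in Step 2.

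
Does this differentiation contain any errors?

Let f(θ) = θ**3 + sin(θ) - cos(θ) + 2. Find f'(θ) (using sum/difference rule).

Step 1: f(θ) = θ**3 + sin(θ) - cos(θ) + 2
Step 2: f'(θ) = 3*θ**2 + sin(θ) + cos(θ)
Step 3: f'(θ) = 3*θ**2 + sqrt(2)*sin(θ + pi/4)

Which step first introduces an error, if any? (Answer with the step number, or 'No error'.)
No error

All steps in this derivation are correct.
The final answer f'(θ) = 3*θ**2 + sqrt(2)*sin(θ + pi/4) is valid.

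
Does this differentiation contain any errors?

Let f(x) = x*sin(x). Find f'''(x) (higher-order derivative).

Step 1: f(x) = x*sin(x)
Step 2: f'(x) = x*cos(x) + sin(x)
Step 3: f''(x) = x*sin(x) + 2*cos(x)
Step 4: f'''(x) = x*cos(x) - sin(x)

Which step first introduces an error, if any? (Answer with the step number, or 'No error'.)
Step 3

Step 3 is incorrect due to a sign flip.
The step shows: x*sin(x) + 2*cos(x)
The correct value should be: -x*sin(x) + 2*cos(x)

Explanation: The sign of one term was flipped: the term -x*sin(x) was incorrectly written as x*sin(x)
The later steps are derived from this incorrect expression, so the error originates in Step 3.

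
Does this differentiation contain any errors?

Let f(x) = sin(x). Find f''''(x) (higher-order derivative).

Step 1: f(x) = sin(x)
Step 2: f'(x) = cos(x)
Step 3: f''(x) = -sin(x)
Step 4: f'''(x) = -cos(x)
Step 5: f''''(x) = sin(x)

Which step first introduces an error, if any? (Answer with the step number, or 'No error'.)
No error

All steps in this derivation are correct.
The final answer f''''(x) = sin(x) is valid.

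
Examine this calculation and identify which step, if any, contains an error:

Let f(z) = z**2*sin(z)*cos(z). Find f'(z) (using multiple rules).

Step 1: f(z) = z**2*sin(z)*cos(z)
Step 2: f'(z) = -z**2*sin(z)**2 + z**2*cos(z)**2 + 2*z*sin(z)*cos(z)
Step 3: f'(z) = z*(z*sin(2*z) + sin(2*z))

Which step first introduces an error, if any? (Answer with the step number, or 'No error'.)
Step 3

Step 3 is incorrect due to a wrong trig function.
The step shows: z*(z*sin(2*z) + sin(2*z))
The correct value should be: z*(z*cos(2*z) + sin(2*z))

Explanation: cos(2*z) was incorrectly written as sin(2*z): the term z*(z*cos(2*z) + sin(2*z)) was incorrectly written as z*(z*sin(2*z) + sin(2*z))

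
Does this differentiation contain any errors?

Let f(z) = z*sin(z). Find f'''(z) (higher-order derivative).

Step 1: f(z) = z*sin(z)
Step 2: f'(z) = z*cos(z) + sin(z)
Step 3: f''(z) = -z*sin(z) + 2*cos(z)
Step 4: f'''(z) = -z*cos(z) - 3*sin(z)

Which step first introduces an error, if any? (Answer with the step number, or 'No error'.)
No error

All steps in this derivation are correct.
The final answer f'''(z) = -z*cos(z) - 3*sin(z) is valid.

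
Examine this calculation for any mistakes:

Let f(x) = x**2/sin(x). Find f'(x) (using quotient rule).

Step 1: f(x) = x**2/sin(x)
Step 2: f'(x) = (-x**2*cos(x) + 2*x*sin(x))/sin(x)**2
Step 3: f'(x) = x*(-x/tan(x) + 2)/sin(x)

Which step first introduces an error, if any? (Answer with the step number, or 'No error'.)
No error

All steps in this derivation are correct.
The final answer f'(x) = x*(-x/tan(x) + 2)/sin(x) is valid.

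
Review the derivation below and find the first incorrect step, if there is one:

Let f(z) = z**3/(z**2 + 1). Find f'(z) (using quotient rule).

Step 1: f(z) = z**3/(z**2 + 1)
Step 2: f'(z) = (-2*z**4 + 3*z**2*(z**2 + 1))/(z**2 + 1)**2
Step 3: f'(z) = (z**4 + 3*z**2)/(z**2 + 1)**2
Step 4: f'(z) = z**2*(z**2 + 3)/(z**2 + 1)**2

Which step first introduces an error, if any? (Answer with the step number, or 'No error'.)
No error

All steps in this derivation are correct.
The final answer f'(z) = z**2*(z**2 + 3)/(z**2 + 1)**2 is valid.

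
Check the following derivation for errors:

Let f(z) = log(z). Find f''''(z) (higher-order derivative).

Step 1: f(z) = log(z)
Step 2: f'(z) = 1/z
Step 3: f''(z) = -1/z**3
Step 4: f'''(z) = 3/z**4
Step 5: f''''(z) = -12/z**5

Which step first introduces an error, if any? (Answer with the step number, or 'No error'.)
Step 3

Step 3 is incorrect due to a wrong exponent.
The step shows: -1/z**3
The correct value should be: -1/z**2

Explanation: The exponent -2 on z was incorrectly written as -3: the term -1/z**2 was incorrectly written as -1/z**3
The later steps are derived from this incorrect expression, so the error originates in Step 3.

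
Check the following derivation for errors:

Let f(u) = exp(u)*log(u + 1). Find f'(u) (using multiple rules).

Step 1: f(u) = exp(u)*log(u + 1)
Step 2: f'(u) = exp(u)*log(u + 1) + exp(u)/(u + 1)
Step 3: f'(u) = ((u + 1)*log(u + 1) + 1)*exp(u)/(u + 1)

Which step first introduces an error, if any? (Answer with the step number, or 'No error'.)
No error

All steps in this derivation are correct.
The final answer f'(u) = ((u + 1)*log(u + 1) + 1)*exp(u)/(u + 1) is valid.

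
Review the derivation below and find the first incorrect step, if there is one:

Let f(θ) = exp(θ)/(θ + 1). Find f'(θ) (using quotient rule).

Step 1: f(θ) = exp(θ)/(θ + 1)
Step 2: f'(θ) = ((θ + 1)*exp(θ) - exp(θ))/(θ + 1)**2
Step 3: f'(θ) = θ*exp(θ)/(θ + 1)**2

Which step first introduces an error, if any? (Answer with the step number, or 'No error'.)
No error

All steps in this derivation are correct.
The final answer f'(θ) = θ*exp(θ)/(θ + 1)**2 is valid.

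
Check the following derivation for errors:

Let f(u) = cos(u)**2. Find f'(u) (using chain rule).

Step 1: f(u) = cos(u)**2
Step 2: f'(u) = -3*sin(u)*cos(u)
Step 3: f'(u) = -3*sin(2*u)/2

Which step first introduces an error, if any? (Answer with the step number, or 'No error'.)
Step 2

Step 2 is incorrect due to a wrong coefficient.
The step shows: -3*sin(u)*cos(u)
The correct value should be: -2*sin(u)*cos(u)

Explanation: The coefficient -2 was incorrectly written as -3: the term -2*sin(u)*cos(u) was incorrectly written as -3*sin(u)*cos(u)
The later steps are derived from this incorrect expression, so the error originates in Step 2.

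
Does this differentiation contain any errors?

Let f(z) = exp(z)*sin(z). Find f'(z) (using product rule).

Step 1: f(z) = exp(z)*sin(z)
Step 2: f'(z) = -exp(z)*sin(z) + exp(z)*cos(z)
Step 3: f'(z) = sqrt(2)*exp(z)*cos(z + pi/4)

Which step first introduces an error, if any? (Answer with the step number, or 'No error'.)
Step 2

Step 2 is incorrect due to a sign flip.
The step shows: -exp(z)*sin(z) + exp(z)*cos(z)
The correct value should be: exp(z)*sin(z) + exp(z)*cos(z)

Explanation: The sign of one term was flipped: the term exp(z)*sin(z) was incorrectly written as -exp(z)*sin(z)
The later steps are derived from this incorrect expression, so the error originates in Step 2.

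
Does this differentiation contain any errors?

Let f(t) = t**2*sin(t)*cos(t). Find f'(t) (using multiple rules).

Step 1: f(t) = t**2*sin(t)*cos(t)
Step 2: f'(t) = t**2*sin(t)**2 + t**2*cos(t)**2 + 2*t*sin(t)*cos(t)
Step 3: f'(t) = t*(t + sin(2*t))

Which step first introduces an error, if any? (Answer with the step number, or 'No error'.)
Step 2

Step 2 is incorrect due to a sign flip.
The step shows: t**2*sin(t)**2 + t**2*cos(t)**2 + 2*t*sin(t)*cos(t)
The correct value should be: -t**2*sin(t)**2 + t**2*cos(t)**2 + 2*t*sin(t)*cos(t)

Explanation: The sign of one term was flipped: the term -t**2*sin(t)**2 was incorrectly written as t**2*sin(t)**2
The later steps are derived from this incorrect expression, so the error originates in Step 2.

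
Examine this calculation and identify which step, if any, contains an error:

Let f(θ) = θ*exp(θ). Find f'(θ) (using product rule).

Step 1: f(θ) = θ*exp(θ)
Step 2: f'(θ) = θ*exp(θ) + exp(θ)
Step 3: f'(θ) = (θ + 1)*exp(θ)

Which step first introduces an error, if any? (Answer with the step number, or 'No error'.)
No error

All steps in this derivation are correct.
The final answer f'(θ) = (θ + 1)*exp(θ) is valid.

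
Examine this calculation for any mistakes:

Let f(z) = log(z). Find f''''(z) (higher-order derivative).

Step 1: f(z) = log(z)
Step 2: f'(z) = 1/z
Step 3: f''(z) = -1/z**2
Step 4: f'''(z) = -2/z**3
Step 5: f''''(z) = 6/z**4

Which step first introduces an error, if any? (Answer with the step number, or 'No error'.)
Step 4

Step 4 is incorrect due to a sign flip.
The step shows: -2/z**3
The correct value should be: 2/z**3

Explanation: The sign of the whole expression was flipped: the term 2/z**3 was incorrectly written as -2/z**3
The later steps are derived from this incorrect expression, so the error originates in Step 4.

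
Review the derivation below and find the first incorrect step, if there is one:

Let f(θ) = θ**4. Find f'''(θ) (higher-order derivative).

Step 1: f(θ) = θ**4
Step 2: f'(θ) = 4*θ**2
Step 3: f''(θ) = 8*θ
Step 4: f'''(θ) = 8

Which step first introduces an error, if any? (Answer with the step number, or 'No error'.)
Step 2

Step 2 is incorrect due to a wrong exponent.
The step shows: 4*θ**2
The correct value should be: 4*θ**3

Explanation: The exponent 3 on θ was incorrectly written as 2: the term 4*θ**3 was incorrectly written as 4*θ**2
The later steps are derived from this incorrect expression, so the error originates in Step 2.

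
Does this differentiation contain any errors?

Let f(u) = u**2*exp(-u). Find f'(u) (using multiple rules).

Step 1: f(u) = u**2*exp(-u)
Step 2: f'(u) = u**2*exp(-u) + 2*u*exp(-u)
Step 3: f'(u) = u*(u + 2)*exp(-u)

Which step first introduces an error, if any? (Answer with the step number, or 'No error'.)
Step 2

Step 2 is incorrect due to a sign flip.
The step shows: u**2*exp(-u) + 2*u*exp(-u)
The correct value should be: -u**2*exp(-u) + 2*u*exp(-u)

Explanation: The sign of one term was flipped: the term -u**2*exp(-u) was incorrectly written as u**2*exp(-u)
The later steps are derived from this incorrect expression, so the error originates in Step 2.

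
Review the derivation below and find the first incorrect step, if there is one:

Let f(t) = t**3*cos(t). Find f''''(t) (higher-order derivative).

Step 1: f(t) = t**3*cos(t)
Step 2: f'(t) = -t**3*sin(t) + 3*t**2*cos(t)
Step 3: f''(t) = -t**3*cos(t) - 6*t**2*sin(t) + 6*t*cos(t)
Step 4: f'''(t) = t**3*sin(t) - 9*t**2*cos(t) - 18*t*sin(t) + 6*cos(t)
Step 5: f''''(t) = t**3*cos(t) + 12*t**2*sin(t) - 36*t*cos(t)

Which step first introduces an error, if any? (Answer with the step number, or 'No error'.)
Step 5

Step 5 is incorrect due to a dropped term.
The step shows: t**3*cos(t) + 12*t**2*sin(t) - 36*t*cos(t)
The correct value should be: t**3*cos(t) + 12*t**2*sin(t) - 36*t*cos(t) - 24*sin(t)

Explanation: A term was dropped: the term -24*sin(t) was incorrectly omitted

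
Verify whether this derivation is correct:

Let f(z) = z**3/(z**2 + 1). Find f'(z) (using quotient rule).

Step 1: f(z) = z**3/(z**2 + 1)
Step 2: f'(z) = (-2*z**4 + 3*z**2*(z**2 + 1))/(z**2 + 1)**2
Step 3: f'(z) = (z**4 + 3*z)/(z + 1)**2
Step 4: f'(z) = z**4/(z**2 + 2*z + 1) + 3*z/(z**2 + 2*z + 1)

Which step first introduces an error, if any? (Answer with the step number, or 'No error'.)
Step 3

Step 3 is incorrect due to a wrong exponent.
The step shows: (z**4 + 3*z)/(z + 1)**2
The correct value should be: (z**4 + 3*z**2)/(z**2 + 1)**2

Explanation: The exponent 2 on z was incorrectly written as 1: the term (z**4 + 3*z**2)/(z**2 + 1)**2 was incorrectly written as (z**4 + 3*z)/(z + 1)**2
The later steps are derived from this incorrect expression, so the error originates in Step 3.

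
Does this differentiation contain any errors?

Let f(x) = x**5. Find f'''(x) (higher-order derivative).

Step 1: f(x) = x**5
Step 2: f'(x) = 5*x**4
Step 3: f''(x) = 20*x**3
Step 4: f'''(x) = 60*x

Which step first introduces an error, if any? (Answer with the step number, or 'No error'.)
Step 4

Step 4 is incorrect due to a wrong exponent.
The step shows: 60*x
The correct value should be: 60*x**2

Explanation: The exponent 2 on x was incorrectly written as 1: the term 60*x**2 was incorrectly written as 60*x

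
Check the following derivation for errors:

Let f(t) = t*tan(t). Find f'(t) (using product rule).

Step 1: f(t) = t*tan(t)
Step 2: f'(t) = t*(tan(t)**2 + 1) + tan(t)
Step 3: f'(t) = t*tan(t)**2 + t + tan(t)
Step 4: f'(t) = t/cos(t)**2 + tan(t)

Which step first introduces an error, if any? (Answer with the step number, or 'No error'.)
No error

All steps in this derivation are correct.
The final answer f'(t) = t/cos(t)**2 + tan(t) is valid.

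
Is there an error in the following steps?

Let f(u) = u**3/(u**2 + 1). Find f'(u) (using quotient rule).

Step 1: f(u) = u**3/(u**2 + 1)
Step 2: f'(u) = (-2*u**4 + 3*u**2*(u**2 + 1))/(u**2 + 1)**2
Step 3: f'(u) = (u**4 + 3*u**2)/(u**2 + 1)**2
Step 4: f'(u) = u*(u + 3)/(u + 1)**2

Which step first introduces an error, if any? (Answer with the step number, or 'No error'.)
Step 4

Step 4 is incorrect due to a wrong exponent.
The step shows: u*(u + 3)/(u + 1)**2
The correct value should be: u**2*(u**2 + 3)/(u**2 + 1)**2

Explanation: The exponent 2 on u was incorrectly written as 1: the term u**2*(u**2 + 3)/(u**2 + 1)**2 was incorrectly written as u*(u + 3)/(u + 1)**2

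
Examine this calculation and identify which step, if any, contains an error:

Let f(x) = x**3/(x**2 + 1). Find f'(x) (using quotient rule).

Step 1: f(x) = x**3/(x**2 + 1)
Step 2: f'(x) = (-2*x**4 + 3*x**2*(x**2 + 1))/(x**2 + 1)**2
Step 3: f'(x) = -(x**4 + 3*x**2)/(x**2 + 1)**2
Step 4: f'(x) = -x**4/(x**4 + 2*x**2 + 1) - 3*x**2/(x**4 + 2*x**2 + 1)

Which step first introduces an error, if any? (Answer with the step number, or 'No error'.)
Step 3

Step 3 is incorrect due to a sign flip.
The step shows: -(x**4 + 3*x**2)/(x**2 + 1)**2
The correct value should be: (x**4 + 3*x**2)/(x**2 + 1)**2

Explanation: The sign of the whole expression was flipped: the term (x**4 + 3*x**2)/(x**2 + 1)**2 was incorrectly written as -(x**4 + 3*x**2)/(x**2 + 1)**2
The later steps are derived from this incorrect expression, so the error originates in Step 3.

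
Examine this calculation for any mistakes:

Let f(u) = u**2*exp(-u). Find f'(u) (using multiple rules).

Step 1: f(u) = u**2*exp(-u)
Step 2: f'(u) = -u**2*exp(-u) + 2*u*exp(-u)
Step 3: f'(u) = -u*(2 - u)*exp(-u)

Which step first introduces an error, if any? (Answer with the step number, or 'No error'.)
Step 3

Step 3 is incorrect due to a sign flip.
The step shows: -u*(2 - u)*exp(-u)
The correct value should be: u*(2 - u)*exp(-u)

Explanation: The sign of the whole expression was flipped: the term u*(2 - u)*exp(-u) was incorrectly written as -u*(2 - u)*exp(-u)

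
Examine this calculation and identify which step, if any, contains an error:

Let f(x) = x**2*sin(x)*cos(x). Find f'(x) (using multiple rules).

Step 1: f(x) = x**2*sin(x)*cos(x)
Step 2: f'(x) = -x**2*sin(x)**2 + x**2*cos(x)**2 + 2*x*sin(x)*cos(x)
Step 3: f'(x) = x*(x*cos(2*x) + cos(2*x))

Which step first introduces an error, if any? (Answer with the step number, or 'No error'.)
Step 3

Step 3 is incorrect due to a wrong trig function.
The step shows: x*(x*cos(2*x) + cos(2*x))
The correct value should be: x*(x*cos(2*x) + sin(2*x))

Explanation: sin(2*x) was incorrectly written as cos(2*x): the term x*(x*cos(2*x) + sin(2*x)) was incorrectly written as x*(x*cos(2*x) + cos(2*x))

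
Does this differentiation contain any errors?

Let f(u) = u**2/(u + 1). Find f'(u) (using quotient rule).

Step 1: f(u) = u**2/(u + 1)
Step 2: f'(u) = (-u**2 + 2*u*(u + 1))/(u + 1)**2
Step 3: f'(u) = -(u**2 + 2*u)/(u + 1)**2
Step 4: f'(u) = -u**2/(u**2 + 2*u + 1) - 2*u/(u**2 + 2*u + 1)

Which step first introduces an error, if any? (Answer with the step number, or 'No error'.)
Step 3

Step 3 is incorrect due to a sign flip.
The step shows: -(u**2 + 2*u)/(u + 1)**2
The correct value should be: (u**2 + 2*u)/(u + 1)**2

Explanation: The sign of the whole expression was flipped: the term (u**2 + 2*u)/(u + 1)**2 was incorrectly written as -(u**2 + 2*u)/(u + 1)**2
The later steps are derived from this incorrect expression, so the error originates in Step 3.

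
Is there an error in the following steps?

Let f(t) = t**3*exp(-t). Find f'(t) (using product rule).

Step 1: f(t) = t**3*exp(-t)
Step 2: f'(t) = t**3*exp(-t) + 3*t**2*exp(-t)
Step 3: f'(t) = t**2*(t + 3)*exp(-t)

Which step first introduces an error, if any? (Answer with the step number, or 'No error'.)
Step 2

Step 2 is incorrect due to a sign flip.
The step shows: t**3*exp(-t) + 3*t**2*exp(-t)
The correct value should be: -t**3*exp(-t) + 3*t**2*exp(-t)

Explanation: The sign of one term was flipped: the term -t**3*exp(-t) was incorrectly written as t**3*exp(-t)
The later steps are derived from this incorrect expression, so the error originates in Step 2.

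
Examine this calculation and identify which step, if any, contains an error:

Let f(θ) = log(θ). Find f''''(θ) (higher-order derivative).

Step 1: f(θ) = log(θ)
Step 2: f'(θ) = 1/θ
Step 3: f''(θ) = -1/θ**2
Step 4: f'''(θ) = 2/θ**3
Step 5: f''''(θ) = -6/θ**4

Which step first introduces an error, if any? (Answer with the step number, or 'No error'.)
No error

All steps in this derivation are correct.
The final answer f''''(θ) = -6/θ**4 is valid.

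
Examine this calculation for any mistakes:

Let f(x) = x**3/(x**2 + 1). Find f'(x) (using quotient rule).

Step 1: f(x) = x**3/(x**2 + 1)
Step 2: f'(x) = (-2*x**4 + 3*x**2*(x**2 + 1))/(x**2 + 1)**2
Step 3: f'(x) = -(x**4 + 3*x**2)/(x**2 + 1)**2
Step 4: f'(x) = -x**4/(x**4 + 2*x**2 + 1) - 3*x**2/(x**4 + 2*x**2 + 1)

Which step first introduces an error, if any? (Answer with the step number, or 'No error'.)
Step 3

Step 3 is incorrect due to a sign flip.
The step shows: -(x**4 + 3*x**2)/(x**2 + 1)**2
The correct value should be: (x**4 + 3*x**2)/(x**2 + 1)**2

Explanation: The sign of the whole expression was flipped: the term (x**4 + 3*x**2)/(x**2 + 1)**2 was incorrectly written as -(x**4 + 3*x**2)/(x**2 + 1)**2
The later steps are derived from this incorrect expression, so the error originates in Step 3.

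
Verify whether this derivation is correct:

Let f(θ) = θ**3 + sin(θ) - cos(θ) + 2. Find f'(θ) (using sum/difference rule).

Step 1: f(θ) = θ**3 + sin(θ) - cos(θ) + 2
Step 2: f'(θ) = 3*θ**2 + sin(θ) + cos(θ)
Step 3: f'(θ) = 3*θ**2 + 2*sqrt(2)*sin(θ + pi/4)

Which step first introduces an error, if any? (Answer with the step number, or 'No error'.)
Step 3

Step 3 is incorrect due to a wrong exponent.
The step shows: 3*θ**2 + 2*sqrt(2)*sin(θ + pi/4)
The correct value should be: 3*θ**2 + sqrt(2)*sin(θ + pi/4)

Explanation: The exponent 1/2 on 2 was incorrectly written as 3/2: the term sqrt(2)*sin(θ + pi/4) was incorrectly written as 2*sqrt(2)*sin(θ + pi/4)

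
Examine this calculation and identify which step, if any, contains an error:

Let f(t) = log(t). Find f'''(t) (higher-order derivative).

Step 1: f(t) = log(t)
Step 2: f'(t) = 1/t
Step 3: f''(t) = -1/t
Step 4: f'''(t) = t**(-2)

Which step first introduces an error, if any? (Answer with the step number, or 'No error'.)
Step 3

Step 3 is incorrect due to a wrong exponent.
The step shows: -1/t
The correct value should be: -1/t**2

Explanation: The exponent -2 on t was incorrectly written as -1: the term -1/t**2 was incorrectly written as -1/t
The later steps are derived from this incorrect expression, so the error originates in Step 3.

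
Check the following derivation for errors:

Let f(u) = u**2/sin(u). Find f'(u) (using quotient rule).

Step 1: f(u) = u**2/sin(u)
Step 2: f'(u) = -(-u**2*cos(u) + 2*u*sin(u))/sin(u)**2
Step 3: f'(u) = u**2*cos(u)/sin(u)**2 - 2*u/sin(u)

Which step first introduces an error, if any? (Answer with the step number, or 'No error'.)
Step 2

Step 2 is incorrect due to a sign flip.
The step shows: -(-u**2*cos(u) + 2*u*sin(u))/sin(u)**2
The correct value should be: (-u**2*cos(u) + 2*u*sin(u))/sin(u)**2

Explanation: The sign of the whole expression was flipped: the term (-u**2*cos(u) + 2*u*sin(u))/sin(u)**2 was incorrectly written as -(-u**2*cos(u) + 2*u*sin(u))/sin(u)**2
The later steps are derived from this incorrect expression, so the error originates in Step 2.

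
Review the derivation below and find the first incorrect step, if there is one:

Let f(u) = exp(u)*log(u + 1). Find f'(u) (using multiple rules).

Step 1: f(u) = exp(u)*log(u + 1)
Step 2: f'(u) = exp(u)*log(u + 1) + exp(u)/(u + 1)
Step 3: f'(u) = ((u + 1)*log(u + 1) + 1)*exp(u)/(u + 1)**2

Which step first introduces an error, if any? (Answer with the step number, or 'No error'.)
Step 3

Step 3 is incorrect due to a wrong exponent.
The step shows: ((u + 1)*log(u + 1) + 1)*exp(u)/(u + 1)**2
The correct value should be: ((u + 1)*log(u + 1) + 1)*exp(u)/(u + 1)

Explanation: The exponent -1 on u + 1 was incorrectly written as -2: the term ((u + 1)*log(u + 1) + 1)*exp(u)/(u + 1) was incorrectly written as ((u + 1)*log(u + 1) + 1)*exp(u)/(u + 1)**2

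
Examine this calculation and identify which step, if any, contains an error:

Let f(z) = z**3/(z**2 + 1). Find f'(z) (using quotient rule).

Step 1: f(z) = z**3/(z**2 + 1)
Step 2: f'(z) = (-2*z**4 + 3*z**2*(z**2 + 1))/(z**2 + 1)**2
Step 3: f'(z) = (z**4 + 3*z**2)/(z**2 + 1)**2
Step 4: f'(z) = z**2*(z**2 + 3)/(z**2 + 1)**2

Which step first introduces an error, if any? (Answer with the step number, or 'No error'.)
No error

All steps in this derivation are correct.
The final answer f'(z) = z**2*(z**2 + 3)/(z**2 + 1)**2 is valid.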